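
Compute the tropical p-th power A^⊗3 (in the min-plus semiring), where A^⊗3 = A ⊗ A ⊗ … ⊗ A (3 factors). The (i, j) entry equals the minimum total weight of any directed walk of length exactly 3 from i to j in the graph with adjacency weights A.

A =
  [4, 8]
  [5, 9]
A^⊗3 =
  [12, 16]
  [13, 17]

Each entry (A^⊗3)_ij equals the minimum over all length-3 walks i = v_0 → v_1 → … → v_3 = j of Σ_t A[v_t][v_{t+1}]. For example, for (i, j) = (0, 1) we minimise over 4 possible intermediate vertex sequences; the minimum is 16, attained along the walk 0 → 0 → 0 → 1.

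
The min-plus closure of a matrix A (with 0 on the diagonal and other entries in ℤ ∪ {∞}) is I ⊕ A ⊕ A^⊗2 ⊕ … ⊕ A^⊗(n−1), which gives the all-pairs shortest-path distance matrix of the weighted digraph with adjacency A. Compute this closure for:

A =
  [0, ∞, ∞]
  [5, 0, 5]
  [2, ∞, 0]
Closure =
  [0, ∞, ∞]
  [5, 0, 5]
  [2, ∞, 0]

This is the Floyd-Warshall all-pairs shortest-path computation. For each intermediate vertex k = 0, 1, …, 2, update dist[i][j] ← min(dist[i][j], dist[i][k] + dist[k][j]). The final matrix gives, for each (i, j), the minimum total weight of any directed path from i to j (possibly empty when i = j).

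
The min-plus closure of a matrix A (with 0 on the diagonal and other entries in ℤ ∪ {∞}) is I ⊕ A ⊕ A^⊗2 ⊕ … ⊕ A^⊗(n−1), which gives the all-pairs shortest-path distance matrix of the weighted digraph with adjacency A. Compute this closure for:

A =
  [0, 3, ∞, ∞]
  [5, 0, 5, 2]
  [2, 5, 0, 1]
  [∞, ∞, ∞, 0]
Closure =
  [0, 3, 8, 5]
  [5, 0, 5, 2]
  [2, 5, 0, 1]
  [∞, ∞, ∞, 0]

This is the Floyd-Warshall all-pairs shortest-path computation. For each intermediate vertex k = 0, 1, …, 3, update dist[i][j] ← min(dist[i][j], dist[i][k] + dist[k][j]). The final matrix gives, for each (i, j), the minimum total weight of any directed path from i to j (possibly empty when i = j).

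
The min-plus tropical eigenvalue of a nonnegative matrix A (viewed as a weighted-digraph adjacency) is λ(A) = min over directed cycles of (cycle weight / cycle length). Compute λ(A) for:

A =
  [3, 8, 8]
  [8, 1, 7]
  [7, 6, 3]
λ(A) = 1

Enumerate directed cycles and compute their means (weight / length). Sample:
  cycle 0 → 0: weight = 3, length = 1, mean = 3/1 ≈ 3.000
  cycle 1 → 1: weight = 1, length = 1, mean = 1/1 ≈ 1.000
  cycle 2 → 2: weight = 3, length = 1, mean = 3/1 ≈ 3.000
  cycle 0 → 1 → 0: weight = 16, length = 2, mean = 16/2 ≈ 8.000
  cycle 0 → 2 → 0: weight = 15, length = 2, mean = 15/2 ≈ 7.500
  cycle 1 → 0 → 1: weight = 16, length = 2, mean = 16/2 ≈ 8.000
Minimum mean = 1.000, attained e.g. along the cycle 1 → 1 with weight 1 and length 1. So λ(A) = 1/1 = 1.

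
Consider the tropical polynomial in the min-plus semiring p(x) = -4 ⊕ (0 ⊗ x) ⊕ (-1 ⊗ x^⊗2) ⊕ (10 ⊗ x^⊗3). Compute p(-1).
p(-1) = -4

A tropical monomial a ⊗ x^⊗i evaluates to a + i · x. Evaluating each term at x = -1:
  Term 0 contributes -4 + 0 · -1 = -4
  Term 1 contributes 0 + 1 · -1 = -1
  Term 2 contributes -1 + 2 · -1 = -3
  Term 3 contributes 10 + 3 · -1 = 7
p(-1) = ⊕ of these = min[-4, -1, -3, 7] = -4.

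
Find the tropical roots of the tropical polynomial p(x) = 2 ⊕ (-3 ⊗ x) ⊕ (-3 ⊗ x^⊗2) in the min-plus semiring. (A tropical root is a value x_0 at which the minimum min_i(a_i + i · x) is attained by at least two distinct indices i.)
Roots: {0, 5}

Each tropical root is a break point of the lower envelope of the lines y = a_i + i · x (there are 3 lines, with slopes 0, 1, ..., 2). Only the lines that attain the minimum somewhere contribute to roots; other lines are dominated. Here the surviving (envelope) indices are i = 2, i = 1, i = 0.
Intersections between consecutive envelope lines give the roots: for adjacent envelope indices i < j the intersection is x = (a_i − a_j) / (j − i). Reading off the sorted break points: {0, 5}.
Verification: at each break x_0, at least two indices attain the minimum of min_i(a_i + i · x_0).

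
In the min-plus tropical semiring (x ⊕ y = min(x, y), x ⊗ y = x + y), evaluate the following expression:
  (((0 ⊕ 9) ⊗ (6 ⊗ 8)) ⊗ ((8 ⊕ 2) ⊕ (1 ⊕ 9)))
(((0 ⊕ 9) ⊗ (6 ⊗ 8)) ⊗ ((8 ⊕ 2) ⊕ (1 ⊕ 9))) = 15

Expand innermost to outermost. Recall ⊕ takes the minimum of its arguments and ⊗ takes their sum. Working out the expression (((0 ⊕ 9) ⊗ (6 ⊗ 8)) ⊗ ((8 ⊕ 2) ⊕ (1 ⊕ 9))) gives 15.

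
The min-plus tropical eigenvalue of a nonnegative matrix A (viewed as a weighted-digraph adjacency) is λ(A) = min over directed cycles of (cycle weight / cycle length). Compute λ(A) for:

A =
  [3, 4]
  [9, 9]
λ(A) = 3

Enumerate directed cycles and compute their means (weight / length). Sample:
  cycle 0 → 0: weight = 3, length = 1, mean = 3/1 ≈ 3.000
  cycle 1 → 1: weight = 9, length = 1, mean = 9/1 ≈ 9.000
  cycle 0 → 1 → 0: weight = 13, length = 2, mean = 13/2 ≈ 6.500
  cycle 1 → 0 → 1: weight = 13, length = 2, mean = 13/2 ≈ 6.500
Minimum mean = 3.000, attained e.g. along the cycle 0 → 0 with weight 3 and length 1. So λ(A) = 3/1 = 3.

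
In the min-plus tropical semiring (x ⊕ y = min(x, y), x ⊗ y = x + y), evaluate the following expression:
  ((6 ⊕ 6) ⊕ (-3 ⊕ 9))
((6 ⊕ 6) ⊕ (-3 ⊕ 9)) = -3

Expand innermost to outermost. Recall ⊕ takes the minimum of its arguments and ⊗ takes their sum. Working out the expression ((6 ⊕ 6) ⊕ (-3 ⊕ 9)) gives -3.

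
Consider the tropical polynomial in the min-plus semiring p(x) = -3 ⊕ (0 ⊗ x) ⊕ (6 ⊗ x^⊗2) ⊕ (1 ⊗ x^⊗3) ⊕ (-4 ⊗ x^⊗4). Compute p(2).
p(2) = -3

A tropical monomial a ⊗ x^⊗i evaluates to a + i · x. Evaluating each term at x = 2:
  Term 0 contributes -3 + 0 · 2 = -3
  Term 1 contributes 0 + 1 · 2 = 2
  Term 2 contributes 6 + 2 · 2 = 10
  Term 3 contributes 1 + 3 · 2 = 7
  Term 4 contributes -4 + 4 · 2 = 4
p(2) = ⊕ of these = min[-3, 2, 10, 7, 4] = -3.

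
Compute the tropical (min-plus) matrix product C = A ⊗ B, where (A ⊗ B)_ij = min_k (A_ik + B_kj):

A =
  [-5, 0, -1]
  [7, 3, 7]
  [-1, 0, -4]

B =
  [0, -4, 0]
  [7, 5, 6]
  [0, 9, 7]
A ⊗ B =
  [-5, -9, -5]
  [7, 3, 7]
  [-4, -5, -1]

Apply the min-plus product entry-by-entry:
  C[0][0] = min over k of (A[0][0] + B[0][0] = -5 + 0 = -5, A[0][1] + B[1][0] = 0 + 7 = 7, A[0][2] + B[2][0] = -1 + 0 = -1) = -5 (attained at k = 0)
  C[0][1] = min over k of (A[0][0] + B[0][1] = -5 + -4 = -9, A[0][1] + B[1][1] = 0 + 5 = 5, A[0][2] + B[2][1] = -1 + 9 = 8) = -9 (attained at k = 0)
  C[0][2] = min over k of (A[0][0] + B[0][2] = -5 + 0 = -5, A[0][1] + B[1][2] = 0 + 6 = 6, A[0][2] + B[2][2] = -1 + 7 = 6) = -5 (attained at k = 0)
  C[1][0] = min over k of (A[1][0] + B[0][0] = 7 + 0 = 7, A[1][1] + B[1][0] = 3 + 7 = 10, A[1][2] + B[2][0] = 7 + 0 = 7) = 7 (attained at k = 0)
  C[1][1] = min over k of (A[1][0] + B[0][1] = 7 + -4 = 3, A[1][1] + B[1][1] = 3 + 5 = 8, A[1][2] + B[2][1] = 7 + 9 = 16) = 3 (attained at k = 0)
  C[1][2] = min over k of (A[1][0] + B[0][2] = 7 + 0 = 7, A[1][1] + B[1][2] = 3 + 6 = 9, A[1][2] + B[2][2] = 7 + 7 = 14) = 7 (attained at k = 0)
  C[2][0] = min over k of (A[2][0] + B[0][0] = -1 + 0 = -1, A[2][1] + B[1][0] = 0 + 7 = 7, A[2][2] + B[2][0] = -4 + 0 = -4) = -4 (attained at k = 2)
  C[2][1] = min over k of (A[2][0] + B[0][1] = -1 + -4 = -5, A[2][1] + B[1][1] = 0 + 5 = 5, A[2][2] + B[2][1] = -4 + 9 = 5) = -5 (attained at k = 0)
  C[2][2] = min over k of (A[2][0] + B[0][2] = -1 + 0 = -1, A[2][1] + B[1][2] = 0 + 6 = 6, A[2][2] + B[2][2] = -4 + 7 = 3) = -1 (attained at k = 0)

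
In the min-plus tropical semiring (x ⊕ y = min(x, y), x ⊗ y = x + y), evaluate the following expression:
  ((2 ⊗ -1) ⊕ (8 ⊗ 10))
((2 ⊗ -1) ⊕ (8 ⊗ 10)) = 1

Expand innermost to outermost. Recall ⊕ takes the minimum of its arguments and ⊗ takes their sum. Working out the expression ((2 ⊗ -1) ⊕ (8 ⊗ 10)) gives 1.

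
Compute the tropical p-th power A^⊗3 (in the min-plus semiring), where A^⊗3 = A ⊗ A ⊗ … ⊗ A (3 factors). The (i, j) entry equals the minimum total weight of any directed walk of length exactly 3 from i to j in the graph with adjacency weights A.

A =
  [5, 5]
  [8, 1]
A^⊗3 =
  [14, 7]
  [10, 3]

Each entry (A^⊗3)_ij equals the minimum over all length-3 walks i = v_0 → v_1 → … → v_3 = j of Σ_t A[v_t][v_{t+1}]. For example, for (i, j) = (0, 1) we minimise over 4 possible intermediate vertex sequences; the minimum is 7, attained along the walk 0 → 1 → 1 → 1.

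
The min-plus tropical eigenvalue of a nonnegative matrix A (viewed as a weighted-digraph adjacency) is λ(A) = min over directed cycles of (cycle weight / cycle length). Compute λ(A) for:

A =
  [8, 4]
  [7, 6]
λ(A) = 11/2

Enumerate directed cycles and compute their means (weight / length). Sample:
  cycle 0 → 0: weight = 8, length = 1, mean = 8/1 ≈ 8.000
  cycle 1 → 1: weight = 6, length = 1, mean = 6/1 ≈ 6.000
  cycle 0 → 1 → 0: weight = 11, length = 2, mean = 11/2 ≈ 5.500
  cycle 1 → 0 → 1: weight = 11, length = 2, mean = 11/2 ≈ 5.500
Minimum mean = 5.500, attained e.g. along the cycle 0 → 1 → 0 with weight 11 and length 2. So λ(A) = 11/2 = 11/2.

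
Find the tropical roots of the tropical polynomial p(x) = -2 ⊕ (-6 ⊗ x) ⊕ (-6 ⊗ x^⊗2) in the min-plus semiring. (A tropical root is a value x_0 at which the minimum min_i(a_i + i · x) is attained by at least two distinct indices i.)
Roots: {0, 4}

Each tropical root is a break point of the lower envelope of the lines y = a_i + i · x (there are 3 lines, with slopes 0, 1, ..., 2). Only the lines that attain the minimum somewhere contribute to roots; other lines are dominated. Here the surviving (envelope) indices are i = 2, i = 1, i = 0.
Intersections between consecutive envelope lines give the roots: for adjacent envelope indices i < j the intersection is x = (a_i − a_j) / (j − i). Reading off the sorted break points: {0, 4}.
Verification: at each break x_0, at least two indices attain the minimum of min_i(a_i + i · x_0).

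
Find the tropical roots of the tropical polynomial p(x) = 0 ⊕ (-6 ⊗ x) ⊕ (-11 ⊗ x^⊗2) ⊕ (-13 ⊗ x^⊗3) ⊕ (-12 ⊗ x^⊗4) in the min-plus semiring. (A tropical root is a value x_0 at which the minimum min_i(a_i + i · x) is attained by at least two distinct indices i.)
Roots: {-1, 2, 5, 6}

Each tropical root is a break point of the lower envelope of the lines y = a_i + i · x (there are 5 lines, with slopes 0, 1, ..., 4). Only the lines that attain the minimum somewhere contribute to roots; other lines are dominated. Here the surviving (envelope) indices are i = 4, i = 3, i = 2, i = 1, i = 0.
Intersections between consecutive envelope lines give the roots: for adjacent envelope indices i < j the intersection is x = (a_i − a_j) / (j − i). Reading off the sorted break points: {-1, 2, 5, 6}.
Verification: at each break x_0, at least two indices attain the minimum of min_i(a_i + i · x_0).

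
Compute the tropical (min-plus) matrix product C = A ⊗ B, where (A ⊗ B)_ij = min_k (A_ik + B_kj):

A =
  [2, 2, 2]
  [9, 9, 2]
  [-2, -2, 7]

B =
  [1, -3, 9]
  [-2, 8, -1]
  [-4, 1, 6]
A ⊗ B =
  [-2, -1, 1]
  [-2, 3, 8]
  [-4, -5, -3]

Apply the min-plus product entry-by-entry:
  C[0][0] = min over k of (A[0][0] + B[0][0] = 2 + 1 = 3, A[0][1] + B[1][0] = 2 + -2 = 0, A[0][2] + B[2][0] = 2 + -4 = -2) = -2 (attained at k = 2)
  C[0][1] = min over k of (A[0][0] + B[0][1] = 2 + -3 = -1, A[0][1] + B[1][1] = 2 + 8 = 10, A[0][2] + B[2][1] = 2 + 1 = 3) = -1 (attained at k = 0)
  C[0][2] = min over k of (A[0][0] + B[0][2] = 2 + 9 = 11, A[0][1] + B[1][2] = 2 + -1 = 1, A[0][2] + B[2][2] = 2 + 6 = 8) = 1 (attained at k = 1)
  C[1][0] = min over k of (A[1][0] + B[0][0] = 9 + 1 = 10, A[1][1] + B[1][0] = 9 + -2 = 7, A[1][2] + B[2][0] = 2 + -4 = -2) = -2 (attained at k = 2)
  C[1][1] = min over k of (A[1][0] + B[0][1] = 9 + -3 = 6, A[1][1] + B[1][1] = 9 + 8 = 17, A[1][2] + B[2][1] = 2 + 1 = 3) = 3 (attained at k = 2)
  C[1][2] = min over k of (A[1][0] + B[0][2] = 9 + 9 = 18, A[1][1] + B[1][2] = 9 + -1 = 8, A[1][2] + B[2][2] = 2 + 6 = 8) = 8 (attained at k = 1)
  C[2][0] = min over k of (A[2][0] + B[0][0] = -2 + 1 = -1, A[2][1] + B[1][0] = -2 + -2 = -4, A[2][2] + B[2][0] = 7 + -4 = 3) = -4 (attained at k = 1)
  C[2][1] = min over k of (A[2][0] + B[0][1] = -2 + -3 = -5, A[2][1] + B[1][1] = -2 + 8 = 6, A[2][2] + B[2][1] = 7 + 1 = 8) = -5 (attained at k = 0)
  C[2][2] = min over k of (A[2][0] + B[0][2] = -2 + 9 = 7, A[2][1] + B[1][2] = -2 + -1 = -3, A[2][2] + B[2][2] = 7 + 6 = 13) = -3 (attained at k = 1)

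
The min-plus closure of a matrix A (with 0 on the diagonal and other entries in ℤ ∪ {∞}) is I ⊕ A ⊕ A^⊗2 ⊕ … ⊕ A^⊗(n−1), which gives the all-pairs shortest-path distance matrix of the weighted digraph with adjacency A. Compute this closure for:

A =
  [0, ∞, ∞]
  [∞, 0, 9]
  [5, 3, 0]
Closure =
  [0, ∞, ∞]
  [14, 0, 9]
  [5, 3, 0]

This is the Floyd-Warshall all-pairs shortest-path computation. For each intermediate vertex k = 0, 1, …, 2, update dist[i][j] ← min(dist[i][j], dist[i][k] + dist[k][j]). The final matrix gives, for each (i, j), the minimum total weight of any directed path from i to j (possibly empty when i = j).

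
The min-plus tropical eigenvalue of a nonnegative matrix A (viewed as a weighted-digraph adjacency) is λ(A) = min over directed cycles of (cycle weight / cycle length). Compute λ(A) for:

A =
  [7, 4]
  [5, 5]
λ(A) = 9/2

Enumerate directed cycles and compute their means (weight / length). Sample:
  cycle 0 → 0: weight = 7, length = 1, mean = 7/1 ≈ 7.000
  cycle 1 → 1: weight = 5, length = 1, mean = 5/1 ≈ 5.000
  cycle 0 → 1 → 0: weight = 9, length = 2, mean = 9/2 ≈ 4.500
  cycle 1 → 0 → 1: weight = 9, length = 2, mean = 9/2 ≈ 4.500
Minimum mean = 4.500, attained e.g. along the cycle 0 → 1 → 0 with weight 9 and length 2. So λ(A) = 9/2 = 9/2.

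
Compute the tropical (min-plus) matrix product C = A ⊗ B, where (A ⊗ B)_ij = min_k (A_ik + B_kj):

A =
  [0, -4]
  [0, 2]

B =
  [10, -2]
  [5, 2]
A ⊗ B =
  [1, -2]
  [7, -2]

Apply the min-plus product entry-by-entry:
  C[0][0] = min over k of (A[0][0] + B[0][0] = 0 + 10 = 10, A[0][1] + B[1][0] = -4 + 5 = 1) = 1 (attained at k = 1)
  C[0][1] = min over k of (A[0][0] + B[0][1] = 0 + -2 = -2, A[0][1] + B[1][1] = -4 + 2 = -2) = -2 (attained at k = 0)
  C[1][0] = min over k of (A[1][0] + B[0][0] = 0 + 10 = 10, A[1][1] + B[1][0] = 2 + 5 = 7) = 7 (attained at k = 1)
  C[1][1] = min over k of (A[1][0] + B[0][1] = 0 + -2 = -2, A[1][1] + B[1][1] = 2 + 2 = 4) = -2 (attained at k = 0)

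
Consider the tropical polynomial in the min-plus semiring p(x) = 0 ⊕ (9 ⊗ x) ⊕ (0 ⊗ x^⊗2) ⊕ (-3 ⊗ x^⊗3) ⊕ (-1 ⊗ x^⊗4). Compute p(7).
p(7) = 0

A tropical monomial a ⊗ x^⊗i evaluates to a + i · x. Evaluating each term at x = 7:
  Term 0 contributes 0 + 0 · 7 = 0
  Term 1 contributes 9 + 1 · 7 = 16
  Term 2 contributes 0 + 2 · 7 = 14
  Term 3 contributes -3 + 3 · 7 = 18
  Term 4 contributes -1 + 4 · 7 = 27
p(7) = ⊕ of these = min[0, 16, 14, 18, 27] = 0.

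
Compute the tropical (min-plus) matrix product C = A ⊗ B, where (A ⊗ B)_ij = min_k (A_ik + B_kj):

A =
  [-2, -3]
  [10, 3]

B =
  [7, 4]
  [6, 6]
A ⊗ B =
  [3, 2]
  [9, 9]

Apply the min-plus product entry-by-entry:
  C[0][0] = min over k of (A[0][0] + B[0][0] = -2 + 7 = 5, A[0][1] + B[1][0] = -3 + 6 = 3) = 3 (attained at k = 1)
  C[0][1] = min over k of (A[0][0] + B[0][1] = -2 + 4 = 2, A[0][1] + B[1][1] = -3 + 6 = 3) = 2 (attained at k = 0)
  C[1][0] = min over k of (A[1][0] + B[0][0] = 10 + 7 = 17, A[1][1] + B[1][0] = 3 + 6 = 9) = 9 (attained at k = 1)
  C[1][1] = min over k of (A[1][0] + B[0][1] = 10 + 4 = 14, A[1][1] + B[1][1] = 3 + 6 = 9) = 9 (attained at k = 1)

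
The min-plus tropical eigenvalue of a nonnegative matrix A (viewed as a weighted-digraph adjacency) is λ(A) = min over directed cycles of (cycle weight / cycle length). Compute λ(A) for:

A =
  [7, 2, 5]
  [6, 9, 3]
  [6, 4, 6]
λ(A) = 7/2

Enumerate directed cycles and compute their means (weight / length). Sample:
  cycle 0 → 0: weight = 7, length = 1, mean = 7/1 ≈ 7.000
  cycle 1 → 1: weight = 9, length = 1, mean = 9/1 ≈ 9.000
  cycle 2 → 2: weight = 6, length = 1, mean = 6/1 ≈ 6.000
  cycle 0 → 1 → 0: weight = 8, length = 2, mean = 8/2 ≈ 4.000
  cycle 0 → 2 → 0: weight = 11, length = 2, mean = 11/2 ≈ 5.500
  cycle 1 → 0 → 1: weight = 8, length = 2, mean = 8/2 ≈ 4.000
Minimum mean = 3.500, attained e.g. along the cycle 1 → 2 → 1 with weight 7 and length 2. So λ(A) = 7/2 = 7/2.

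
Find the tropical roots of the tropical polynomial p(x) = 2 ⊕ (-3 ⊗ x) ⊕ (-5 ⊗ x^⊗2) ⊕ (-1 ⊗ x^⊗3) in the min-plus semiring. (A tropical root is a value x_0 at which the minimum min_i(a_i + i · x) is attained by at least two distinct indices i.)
Roots: {-4, 2, 5}

Each tropical root is a break point of the lower envelope of the lines y = a_i + i · x (there are 4 lines, with slopes 0, 1, ..., 3). Only the lines that attain the minimum somewhere contribute to roots; other lines are dominated. Here the surviving (envelope) indices are i = 3, i = 2, i = 1, i = 0.
Intersections between consecutive envelope lines give the roots: for adjacent envelope indices i < j the intersection is x = (a_i − a_j) / (j − i). Reading off the sorted break points: {-4, 2, 5}.
Verification: at each break x_0, at least two indices attain the minimum of min_i(a_i + i · x_0).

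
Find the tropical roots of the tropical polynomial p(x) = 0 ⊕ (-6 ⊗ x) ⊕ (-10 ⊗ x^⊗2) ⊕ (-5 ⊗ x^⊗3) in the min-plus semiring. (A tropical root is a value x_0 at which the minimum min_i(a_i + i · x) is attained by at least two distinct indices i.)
Roots: {-5, 4, 6}

Each tropical root is a break point of the lower envelope of the lines y = a_i + i · x (there are 4 lines, with slopes 0, 1, ..., 3). Only the lines that attain the minimum somewhere contribute to roots; other lines are dominated. Here the surviving (envelope) indices are i = 3, i = 2, i = 1, i = 0.
Intersections between consecutive envelope lines give the roots: for adjacent envelope indices i < j the intersection is x = (a_i − a_j) / (j − i). Reading off the sorted break points: {-5, 4, 6}.
Verification: at each break x_0, at least two indices attain the minimum of min_i(a_i + i · x_0).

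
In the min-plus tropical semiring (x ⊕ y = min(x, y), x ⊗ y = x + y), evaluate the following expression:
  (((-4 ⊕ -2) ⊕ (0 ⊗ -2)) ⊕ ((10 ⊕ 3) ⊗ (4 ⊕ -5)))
(((-4 ⊕ -2) ⊕ (0 ⊗ -2)) ⊕ ((10 ⊕ 3) ⊗ (4 ⊕ -5))) = -4

Expand innermost to outermost. Recall ⊕ takes the minimum of its arguments and ⊗ takes their sum. Working out the expression (((-4 ⊕ -2) ⊕ (0 ⊗ -2)) ⊕ ((10 ⊕ 3) ⊗ (4 ⊕ -5))) gives -4.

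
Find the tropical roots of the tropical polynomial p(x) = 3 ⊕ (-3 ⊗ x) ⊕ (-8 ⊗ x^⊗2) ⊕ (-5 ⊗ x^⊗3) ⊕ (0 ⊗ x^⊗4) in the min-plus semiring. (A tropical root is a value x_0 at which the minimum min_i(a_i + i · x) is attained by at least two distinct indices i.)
Roots: {-5, -3, 5, 6}

Each tropical root is a break point of the lower envelope of the lines y = a_i + i · x (there are 5 lines, with slopes 0, 1, ..., 4). Only the lines that attain the minimum somewhere contribute to roots; other lines are dominated. Here the surviving (envelope) indices are i = 4, i = 3, i = 2, i = 1, i = 0.
Intersections between consecutive envelope lines give the roots: for adjacent envelope indices i < j the intersection is x = (a_i − a_j) / (j − i). Reading off the sorted break points: {-5, -3, 5, 6}.
Verification: at each break x_0, at least two indices attain the minimum of min_i(a_i + i · x_0).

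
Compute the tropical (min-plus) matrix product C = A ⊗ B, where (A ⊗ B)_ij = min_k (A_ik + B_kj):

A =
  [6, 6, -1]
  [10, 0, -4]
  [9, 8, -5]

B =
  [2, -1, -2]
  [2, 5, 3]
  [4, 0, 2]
A ⊗ B =
  [3, -1, 1]
  [0, -4, -2]
  [-1, -5, -3]

Apply the min-plus product entry-by-entry:
  C[0][0] = min over k of (A[0][0] + B[0][0] = 6 + 2 = 8, A[0][1] + B[1][0] = 6 + 2 = 8, A[0][2] + B[2][0] = -1 + 4 = 3) = 3 (attained at k = 2)
  C[0][1] = min over k of (A[0][0] + B[0][1] = 6 + -1 = 5, A[0][1] + B[1][1] = 6 + 5 = 11, A[0][2] + B[2][1] = -1 + 0 = -1) = -1 (attained at k = 2)
  C[0][2] = min over k of (A[0][0] + B[0][2] = 6 + -2 = 4, A[0][1] + B[1][2] = 6 + 3 = 9, A[0][2] + B[2][2] = -1 + 2 = 1) = 1 (attained at k = 2)
  C[1][0] = min over k of (A[1][0] + B[0][0] = 10 + 2 = 12, A[1][1] + B[1][0] = 0 + 2 = 2, A[1][2] + B[2][0] = -4 + 4 = 0) = 0 (attained at k = 2)
  C[1][1] = min over k of (A[1][0] + B[0][1] = 10 + -1 = 9, A[1][1] + B[1][1] = 0 + 5 = 5, A[1][2] + B[2][1] = -4 + 0 = -4) = -4 (attained at k = 2)
  C[1][2] = min over k of (A[1][0] + B[0][2] = 10 + -2 = 8, A[1][1] + B[1][2] = 0 + 3 = 3, A[1][2] + B[2][2] = -4 + 2 = -2) = -2 (attained at k = 2)
  C[2][0] = min over k of (A[2][0] + B[0][0] = 9 + 2 = 11, A[2][1] + B[1][0] = 8 + 2 = 10, A[2][2] + B[2][0] = -5 + 4 = -1) = -1 (attained at k = 2)
  C[2][1] = min over k of (A[2][0] + B[0][1] = 9 + -1 = 8, A[2][1] + B[1][1] = 8 + 5 = 13, A[2][2] + B[2][1] = -5 + 0 = -5) = -5 (attained at k = 2)
  C[2][2] = min over k of (A[2][0] + B[0][2] = 9 + -2 = 7, A[2][1] + B[1][2] = 8 + 3 = 11, A[2][2] + B[2][2] = -5 + 2 = -3) = -3 (attained at k = 2)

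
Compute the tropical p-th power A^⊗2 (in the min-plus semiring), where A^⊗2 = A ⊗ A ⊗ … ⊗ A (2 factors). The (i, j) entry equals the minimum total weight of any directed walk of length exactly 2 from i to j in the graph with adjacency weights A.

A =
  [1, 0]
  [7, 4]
A^⊗2 =
  [2, 1]
  [8, 7]

Each entry (A^⊗2)_ij equals the minimum over all length-2 walks i = v_0 → v_1 → … → v_2 = j of Σ_t A[v_t][v_{t+1}]. For example, for (i, j) = (0, 1) we minimise over 2 possible intermediate vertex sequences; the minimum is 1, attained along the walk 0 → 0 → 1.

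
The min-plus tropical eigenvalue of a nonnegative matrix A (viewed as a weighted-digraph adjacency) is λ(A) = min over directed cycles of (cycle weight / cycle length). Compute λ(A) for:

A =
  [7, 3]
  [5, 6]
λ(A) = 4

Enumerate directed cycles and compute their means (weight / length). Sample:
  cycle 0 → 0: weight = 7, length = 1, mean = 7/1 ≈ 7.000
  cycle 1 → 1: weight = 6, length = 1, mean = 6/1 ≈ 6.000
  cycle 0 → 1 → 0: weight = 8, length = 2, mean = 8/2 ≈ 4.000
  cycle 1 → 0 → 1: weight = 8, length = 2, mean = 8/2 ≈ 4.000
Minimum mean = 4.000, attained e.g. along the cycle 0 → 1 → 0 with weight 8 and length 2. So λ(A) = 8/2 = 4.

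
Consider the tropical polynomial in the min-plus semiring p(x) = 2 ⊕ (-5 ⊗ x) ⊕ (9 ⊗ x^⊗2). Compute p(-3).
p(-3) = -8

A tropical monomial a ⊗ x^⊗i evaluates to a + i · x. Evaluating each term at x = -3:
  Term 0 contributes 2 + 0 · -3 = 2
  Term 1 contributes -5 + 1 · -3 = -8
  Term 2 contributes 9 + 2 · -3 = 3
p(-3) = ⊕ of these = min[2, -8, 3] = -8.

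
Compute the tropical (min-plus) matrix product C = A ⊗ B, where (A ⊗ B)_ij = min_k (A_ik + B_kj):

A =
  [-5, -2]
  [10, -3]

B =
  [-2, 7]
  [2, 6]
A ⊗ B =
  [-7, 2]
  [-1, 3]

Apply the min-plus product entry-by-entry:
  C[0][0] = min over k of (A[0][0] + B[0][0] = -5 + -2 = -7, A[0][1] + B[1][0] = -2 + 2 = 0) = -7 (attained at k = 0)
  C[0][1] = min over k of (A[0][0] + B[0][1] = -5 + 7 = 2, A[0][1] + B[1][1] = -2 + 6 = 4) = 2 (attained at k = 0)
  C[1][0] = min over k of (A[1][0] + B[0][0] = 10 + -2 = 8, A[1][1] + B[1][0] = -3 + 2 = -1) = -1 (attained at k = 1)
  C[1][1] = min over k of (A[1][0] + B[0][1] = 10 + 7 = 17, A[1][1] + B[1][1] = -3 + 6 = 3) = 3 (attained at k = 1)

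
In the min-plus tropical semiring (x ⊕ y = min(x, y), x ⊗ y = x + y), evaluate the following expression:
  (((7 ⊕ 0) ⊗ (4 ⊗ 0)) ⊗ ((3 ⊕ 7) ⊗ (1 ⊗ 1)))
(((7 ⊕ 0) ⊗ (4 ⊗ 0)) ⊗ ((3 ⊕ 7) ⊗ (1 ⊗ 1))) = 9

Expand innermost to outermost. Recall ⊕ takes the minimum of its arguments and ⊗ takes their sum. Working out the expression (((7 ⊕ 0) ⊗ (4 ⊗ 0)) ⊗ ((3 ⊕ 7) ⊗ (1 ⊗ 1))) gives 9.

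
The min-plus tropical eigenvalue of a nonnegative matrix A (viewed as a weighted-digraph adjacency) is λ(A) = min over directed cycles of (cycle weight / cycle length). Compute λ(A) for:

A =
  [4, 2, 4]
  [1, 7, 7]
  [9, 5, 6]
λ(A) = 3/2

Enumerate directed cycles and compute their means (weight / length). Sample:
  cycle 0 → 0: weight = 4, length = 1, mean = 4/1 ≈ 4.000
  cycle 1 → 1: weight = 7, length = 1, mean = 7/1 ≈ 7.000
  cycle 2 → 2: weight = 6, length = 1, mean = 6/1 ≈ 6.000
  cycle 0 → 1 → 0: weight = 3, length = 2, mean = 3/2 ≈ 1.500
  cycle 0 → 2 → 0: weight = 13, length = 2, mean = 13/2 ≈ 6.500
  cycle 1 → 0 → 1: weight = 3, length = 2, mean = 3/2 ≈ 1.500
Minimum mean = 1.500, attained e.g. along the cycle 0 → 1 → 0 with weight 3 and length 2. So λ(A) = 3/2 = 3/2.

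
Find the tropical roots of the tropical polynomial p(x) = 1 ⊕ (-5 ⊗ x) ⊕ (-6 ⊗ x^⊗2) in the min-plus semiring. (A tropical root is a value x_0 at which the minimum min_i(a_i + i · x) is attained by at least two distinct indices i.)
Roots: {1, 6}

Each tropical root is a break point of the lower envelope of the lines y = a_i + i · x (there are 3 lines, with slopes 0, 1, ..., 2). Only the lines that attain the minimum somewhere contribute to roots; other lines are dominated. Here the surviving (envelope) indices are i = 2, i = 1, i = 0.
Intersections between consecutive envelope lines give the roots: for adjacent envelope indices i < j the intersection is x = (a_i − a_j) / (j − i). Reading off the sorted break points: {1, 6}.
Verification: at each break x_0, at least two indices attain the minimum of min_i(a_i + i · x_0).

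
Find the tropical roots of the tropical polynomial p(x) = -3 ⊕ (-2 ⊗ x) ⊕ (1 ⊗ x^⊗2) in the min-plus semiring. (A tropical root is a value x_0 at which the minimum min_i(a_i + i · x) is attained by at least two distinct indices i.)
Roots: {-3, -1}

Each tropical root is a break point of the lower envelope of the lines y = a_i + i · x (there are 3 lines, with slopes 0, 1, ..., 2). Only the lines that attain the minimum somewhere contribute to roots; other lines are dominated. Here the surviving (envelope) indices are i = 2, i = 1, i = 0.
Intersections between consecutive envelope lines give the roots: for adjacent envelope indices i < j the intersection is x = (a_i − a_j) / (j − i). Reading off the sorted break points: {-3, -1}.
Verification: at each break x_0, at least two indices attain the minimum of min_i(a_i + i · x_0).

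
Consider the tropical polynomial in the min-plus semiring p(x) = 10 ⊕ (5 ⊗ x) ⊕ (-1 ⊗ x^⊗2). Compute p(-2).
p(-2) = -5

A tropical monomial a ⊗ x^⊗i evaluates to a + i · x. Evaluating each term at x = -2:
  Term 0 contributes 10 + 0 · -2 = 10
  Term 1 contributes 5 + 1 · -2 = 3
  Term 2 contributes -1 + 2 · -2 = -5
p(-2) = ⊕ of these = min[10, 3, -5] = -5.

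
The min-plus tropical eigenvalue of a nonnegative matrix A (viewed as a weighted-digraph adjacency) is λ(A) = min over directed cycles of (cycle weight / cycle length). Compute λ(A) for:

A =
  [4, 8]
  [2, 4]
λ(A) = 4

Enumerate directed cycles and compute their means (weight / length). Sample:
  cycle 0 → 0: weight = 4, length = 1, mean = 4/1 ≈ 4.000
  cycle 1 → 1: weight = 4, length = 1, mean = 4/1 ≈ 4.000
  cycle 0 → 1 → 0: weight = 10, length = 2, mean = 10/2 ≈ 5.000
  cycle 1 → 0 → 1: weight = 10, length = 2, mean = 10/2 ≈ 5.000
Minimum mean = 4.000, attained e.g. along the cycle 0 → 0 with weight 4 and length 1. So λ(A) = 4/1 = 4.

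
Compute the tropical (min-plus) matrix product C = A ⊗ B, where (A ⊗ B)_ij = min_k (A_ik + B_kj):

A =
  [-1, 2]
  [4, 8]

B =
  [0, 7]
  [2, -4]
A ⊗ B =
  [-1, -2]
  [4, 4]

Apply the min-plus product entry-by-entry:
  C[0][0] = min over k of (A[0][0] + B[0][0] = -1 + 0 = -1, A[0][1] + B[1][0] = 2 + 2 = 4) = -1 (attained at k = 0)
  C[0][1] = min over k of (A[0][0] + B[0][1] = -1 + 7 = 6, A[0][1] + B[1][1] = 2 + -4 = -2) = -2 (attained at k = 1)
  C[1][0] = min over k of (A[1][0] + B[0][0] = 4 + 0 = 4, A[1][1] + B[1][0] = 8 + 2 = 10) = 4 (attained at k = 0)
  C[1][1] = min over k of (A[1][0] + B[0][1] = 4 + 7 = 11, A[1][1] + B[1][1] = 8 + -4 = 4) = 4 (attained at k = 1)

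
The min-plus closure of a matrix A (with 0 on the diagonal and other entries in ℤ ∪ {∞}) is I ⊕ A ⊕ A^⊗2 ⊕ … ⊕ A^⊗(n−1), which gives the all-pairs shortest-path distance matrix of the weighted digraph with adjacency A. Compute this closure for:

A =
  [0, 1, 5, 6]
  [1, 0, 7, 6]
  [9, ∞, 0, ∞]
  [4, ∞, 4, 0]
Closure =
  [0, 1, 5, 6]
  [1, 0, 6, 6]
  [9, 10, 0, 15]
  [4, 5, 4, 0]

This is the Floyd-Warshall all-pairs shortest-path computation. For each intermediate vertex k = 0, 1, …, 3, update dist[i][j] ← min(dist[i][j], dist[i][k] + dist[k][j]). The final matrix gives, for each (i, j), the minimum total weight of any directed path from i to j (possibly empty when i = j).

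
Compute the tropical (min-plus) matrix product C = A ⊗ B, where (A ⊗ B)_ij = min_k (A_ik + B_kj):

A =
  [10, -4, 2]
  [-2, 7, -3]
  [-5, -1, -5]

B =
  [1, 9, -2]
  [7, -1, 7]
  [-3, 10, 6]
A ⊗ B =
  [-1, -5, 3]
  [-6, 6, -4]
  [-8, -2, -7]

Apply the min-plus product entry-by-entry:
  C[0][0] = min over k of (A[0][0] + B[0][0] = 10 + 1 = 11, A[0][1] + B[1][0] = -4 + 7 = 3, A[0][2] + B[2][0] = 2 + -3 = -1) = -1 (attained at k = 2)
  C[0][1] = min over k of (A[0][0] + B[0][1] = 10 + 9 = 19, A[0][1] + B[1][1] = -4 + -1 = -5, A[0][2] + B[2][1] = 2 + 10 = 12) = -5 (attained at k = 1)
  C[0][2] = min over k of (A[0][0] + B[0][2] = 10 + -2 = 8, A[0][1] + B[1][2] = -4 + 7 = 3, A[0][2] + B[2][2] = 2 + 6 = 8) = 3 (attained at k = 1)
  C[1][0] = min over k of (A[1][0] + B[0][0] = -2 + 1 = -1, A[1][1] + B[1][0] = 7 + 7 = 14, A[1][2] + B[2][0] = -3 + -3 = -6) = -6 (attained at k = 2)
  C[1][1] = min over k of (A[1][0] + B[0][1] = -2 + 9 = 7, A[1][1] + B[1][1] = 7 + -1 = 6, A[1][2] + B[2][1] = -3 + 10 = 7) = 6 (attained at k = 1)
  C[1][2] = min over k of (A[1][0] + B[0][2] = -2 + -2 = -4, A[1][1] + B[1][2] = 7 + 7 = 14, A[1][2] + B[2][2] = -3 + 6 = 3) = -4 (attained at k = 0)
  C[2][0] = min over k of (A[2][0] + B[0][0] = -5 + 1 = -4, A[2][1] + B[1][0] = -1 + 7 = 6, A[2][2] + B[2][0] = -5 + -3 = -8) = -8 (attained at k = 2)
  C[2][1] = min over k of (A[2][0] + B[0][1] = -5 + 9 = 4, A[2][1] + B[1][1] = -1 + -1 = -2, A[2][2] + B[2][1] = -5 + 10 = 5) = -2 (attained at k = 1)
  C[2][2] = min over k of (A[2][0] + B[0][2] = -5 + -2 = -7, A[2][1] + B[1][2] = -1 + 7 = 6, A[2][2] + B[2][2] = -5 + 6 = 1) = -7 (attained at k = 0)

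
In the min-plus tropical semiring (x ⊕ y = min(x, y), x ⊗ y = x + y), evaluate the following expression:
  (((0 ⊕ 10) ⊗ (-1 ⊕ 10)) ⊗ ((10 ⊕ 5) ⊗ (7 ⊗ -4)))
(((0 ⊕ 10) ⊗ (-1 ⊕ 10)) ⊗ ((10 ⊕ 5) ⊗ (7 ⊗ -4))) = 7

Expand innermost to outermost. Recall ⊕ takes the minimum of its arguments and ⊗ takes their sum. Working out the expression (((0 ⊕ 10) ⊗ (-1 ⊕ 10)) ⊗ ((10 ⊕ 5) ⊗ (7 ⊗ -4))) gives 7.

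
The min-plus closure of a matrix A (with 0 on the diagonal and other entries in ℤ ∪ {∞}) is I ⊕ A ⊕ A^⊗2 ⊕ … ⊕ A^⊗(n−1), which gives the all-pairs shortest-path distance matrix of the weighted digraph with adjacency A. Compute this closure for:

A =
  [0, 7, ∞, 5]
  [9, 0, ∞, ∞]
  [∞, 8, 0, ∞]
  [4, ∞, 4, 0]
Closure =
  [0, 7, 9, 5]
  [9, 0, 18, 14]
  [17, 8, 0, 22]
  [4, 11, 4, 0]

This is the Floyd-Warshall all-pairs shortest-path computation. For each intermediate vertex k = 0, 1, …, 3, update dist[i][j] ← min(dist[i][j], dist[i][k] + dist[k][j]). The final matrix gives, for each (i, j), the minimum total weight of any directed path from i to j (possibly empty when i = j).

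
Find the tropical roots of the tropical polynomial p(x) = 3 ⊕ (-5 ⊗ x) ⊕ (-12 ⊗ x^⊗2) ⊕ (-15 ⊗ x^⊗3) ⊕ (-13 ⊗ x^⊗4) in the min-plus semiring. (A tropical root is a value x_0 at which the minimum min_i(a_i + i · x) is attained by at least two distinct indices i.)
Roots: {-2, 3, 7, 8}

Each tropical root is a break point of the lower envelope of the lines y = a_i + i · x (there are 5 lines, with slopes 0, 1, ..., 4). Only the lines that attain the minimum somewhere contribute to roots; other lines are dominated. Here the surviving (envelope) indices are i = 4, i = 3, i = 2, i = 1, i = 0.
Intersections between consecutive envelope lines give the roots: for adjacent envelope indices i < j the intersection is x = (a_i − a_j) / (j − i). Reading off the sorted break points: {-2, 3, 7, 8}.
Verification: at each break x_0, at least two indices attain the minimum of min_i(a_i + i · x_0).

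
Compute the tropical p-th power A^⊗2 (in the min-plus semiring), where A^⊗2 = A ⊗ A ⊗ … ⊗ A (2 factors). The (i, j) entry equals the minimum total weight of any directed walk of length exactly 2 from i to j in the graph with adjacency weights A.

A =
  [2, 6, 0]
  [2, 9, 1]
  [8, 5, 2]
A^⊗2 =
  [4, 5, 2]
  [4, 6, 2]
  [7, 7, 4]

Each entry (A^⊗2)_ij equals the minimum over all length-2 walks i = v_0 → v_1 → … → v_2 = j of Σ_t A[v_t][v_{t+1}]. For example, for (i, j) = (0, 2) we minimise over 3 possible intermediate vertex sequences; the minimum is 2, attained along the walk 0 → 0 → 2.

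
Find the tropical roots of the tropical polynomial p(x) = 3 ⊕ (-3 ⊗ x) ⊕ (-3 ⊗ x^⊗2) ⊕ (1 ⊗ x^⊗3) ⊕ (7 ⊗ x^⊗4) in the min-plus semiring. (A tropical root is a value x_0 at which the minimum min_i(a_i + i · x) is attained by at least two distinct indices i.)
Roots: {-6, -4, 0, 6}

Each tropical root is a break point of the lower envelope of the lines y = a_i + i · x (there are 5 lines, with slopes 0, 1, ..., 4). Only the lines that attain the minimum somewhere contribute to roots; other lines are dominated. Here the surviving (envelope) indices are i = 4, i = 3, i = 2, i = 1, i = 0.
Intersections between consecutive envelope lines give the roots: for adjacent envelope indices i < j the intersection is x = (a_i − a_j) / (j − i). Reading off the sorted break points: {-6, -4, 0, 6}.
Verification: at each break x_0, at least two indices attain the minimum of min_i(a_i + i · x_0).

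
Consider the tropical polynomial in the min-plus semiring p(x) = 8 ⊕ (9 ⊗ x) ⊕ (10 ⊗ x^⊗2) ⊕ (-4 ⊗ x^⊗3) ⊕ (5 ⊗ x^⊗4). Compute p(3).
p(3) = 5

A tropical monomial a ⊗ x^⊗i evaluates to a + i · x. Evaluating each term at x = 3:
  Term 0 contributes 8 + 0 · 3 = 8
  Term 1 contributes 9 + 1 · 3 = 12
  Term 2 contributes 10 + 2 · 3 = 16
  Term 3 contributes -4 + 3 · 3 = 5
  Term 4 contributes 5 + 4 · 3 = 17
p(3) = ⊕ of these = min[8, 12, 16, 5, 17] = 5.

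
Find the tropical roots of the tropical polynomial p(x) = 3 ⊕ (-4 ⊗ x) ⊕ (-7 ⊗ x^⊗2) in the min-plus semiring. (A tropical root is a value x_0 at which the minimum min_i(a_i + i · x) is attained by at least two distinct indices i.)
Roots: {3, 7}

Each tropical root is a break point of the lower envelope of the lines y = a_i + i · x (there are 3 lines, with slopes 0, 1, ..., 2). Only the lines that attain the minimum somewhere contribute to roots; other lines are dominated. Here the surviving (envelope) indices are i = 2, i = 1, i = 0.
Intersections between consecutive envelope lines give the roots: for adjacent envelope indices i < j the intersection is x = (a_i − a_j) / (j − i). Reading off the sorted break points: {3, 7}.
Verification: at each break x_0, at least two indices attain the minimum of min_i(a_i + i · x_0).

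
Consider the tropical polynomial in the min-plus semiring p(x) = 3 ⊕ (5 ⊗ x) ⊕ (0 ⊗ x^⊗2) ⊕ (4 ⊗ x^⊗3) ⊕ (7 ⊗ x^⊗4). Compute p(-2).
p(-2) = -4

A tropical monomial a ⊗ x^⊗i evaluates to a + i · x. Evaluating each term at x = -2:
  Term 0 contributes 3 + 0 · -2 = 3
  Term 1 contributes 5 + 1 · -2 = 3
  Term 2 contributes 0 + 2 · -2 = -4
  Term 3 contributes 4 + 3 · -2 = -2
  Term 4 contributes 7 + 4 · -2 = -1
p(-2) = ⊕ of these = min[3, 3, -4, -2, -1] = -4.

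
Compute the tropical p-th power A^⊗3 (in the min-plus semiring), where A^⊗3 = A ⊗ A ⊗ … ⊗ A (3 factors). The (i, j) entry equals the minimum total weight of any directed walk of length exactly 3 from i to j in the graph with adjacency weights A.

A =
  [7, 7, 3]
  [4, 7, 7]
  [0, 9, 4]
A^⊗3 =
  [7, 10, 6]
  [7, 14, 10]
  [3, 11, 7]

Each entry (A^⊗3)_ij equals the minimum over all length-3 walks i = v_0 → v_1 → … → v_3 = j of Σ_t A[v_t][v_{t+1}]. For example, for (i, j) = (0, 2) we minimise over 9 possible intermediate vertex sequences; the minimum is 6, attained along the walk 0 → 2 → 0 → 2.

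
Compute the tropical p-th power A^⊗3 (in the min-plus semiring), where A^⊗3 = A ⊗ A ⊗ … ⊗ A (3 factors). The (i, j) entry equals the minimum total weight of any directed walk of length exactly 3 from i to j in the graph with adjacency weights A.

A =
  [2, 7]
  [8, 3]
A^⊗3 =
  [6, 11]
  [12, 9]

Each entry (A^⊗3)_ij equals the minimum over all length-3 walks i = v_0 → v_1 → … → v_3 = j of Σ_t A[v_t][v_{t+1}]. For example, for (i, j) = (0, 1) we minimise over 4 possible intermediate vertex sequences; the minimum is 11, attained along the walk 0 → 0 → 0 → 1.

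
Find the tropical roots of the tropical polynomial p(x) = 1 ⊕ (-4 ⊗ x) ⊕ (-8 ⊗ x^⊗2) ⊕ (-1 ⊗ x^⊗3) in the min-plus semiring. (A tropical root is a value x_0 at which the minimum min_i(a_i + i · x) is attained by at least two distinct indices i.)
Roots: {-7, 4, 5}

Each tropical root is a break point of the lower envelope of the lines y = a_i + i · x (there are 4 lines, with slopes 0, 1, ..., 3). Only the lines that attain the minimum somewhere contribute to roots; other lines are dominated. Here the surviving (envelope) indices are i = 3, i = 2, i = 1, i = 0.
Intersections between consecutive envelope lines give the roots: for adjacent envelope indices i < j the intersection is x = (a_i − a_j) / (j − i). Reading off the sorted break points: {-7, 4, 5}.
Verification: at each break x_0, at least two indices attain the minimum of min_i(a_i + i · x_0).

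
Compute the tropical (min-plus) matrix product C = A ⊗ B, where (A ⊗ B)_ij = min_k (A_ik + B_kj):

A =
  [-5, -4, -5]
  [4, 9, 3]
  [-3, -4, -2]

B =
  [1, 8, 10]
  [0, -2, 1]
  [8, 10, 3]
A ⊗ B =
  [-4, -6, -3]
  [5, 7, 6]
  [-4, -6, -3]

Apply the min-plus product entry-by-entry:
  C[0][0] = min over k of (A[0][0] + B[0][0] = -5 + 1 = -4, A[0][1] + B[1][0] = -4 + 0 = -4, A[0][2] + B[2][0] = -5 + 8 = 3) = -4 (attained at k = 0)
  C[0][1] = min over k of (A[0][0] + B[0][1] = -5 + 8 = 3, A[0][1] + B[1][1] = -4 + -2 = -6, A[0][2] + B[2][1] = -5 + 10 = 5) = -6 (attained at k = 1)
  C[0][2] = min over k of (A[0][0] + B[0][2] = -5 + 10 = 5, A[0][1] + B[1][2] = -4 + 1 = -3, A[0][2] + B[2][2] = -5 + 3 = -2) = -3 (attained at k = 1)
  C[1][0] = min over k of (A[1][0] + B[0][0] = 4 + 1 = 5, A[1][1] + B[1][0] = 9 + 0 = 9, A[1][2] + B[2][0] = 3 + 8 = 11) = 5 (attained at k = 0)
  C[1][1] = min over k of (A[1][0] + B[0][1] = 4 + 8 = 12, A[1][1] + B[1][1] = 9 + -2 = 7, A[1][2] + B[2][1] = 3 + 10 = 13) = 7 (attained at k = 1)
  C[1][2] = min over k of (A[1][0] + B[0][2] = 4 + 10 = 14, A[1][1] + B[1][2] = 9 + 1 = 10, A[1][2] + B[2][2] = 3 + 3 = 6) = 6 (attained at k = 2)
  C[2][0] = min over k of (A[2][0] + B[0][0] = -3 + 1 = -2, A[2][1] + B[1][0] = -4 + 0 = -4, A[2][2] + B[2][0] = -2 + 8 = 6) = -4 (attained at k = 1)
  C[2][1] = min over k of (A[2][0] + B[0][1] = -3 + 8 = 5, A[2][1] + B[1][1] = -4 + -2 = -6, A[2][2] + B[2][1] = -2 + 10 = 8) = -6 (attained at k = 1)
  C[2][2] = min over k of (A[2][0] + B[0][2] = -3 + 10 = 7, A[2][1] + B[1][2] = -4 + 1 = -3, A[2][2] + B[2][2] = -2 + 3 = 1) = -3 (attained at k = 1)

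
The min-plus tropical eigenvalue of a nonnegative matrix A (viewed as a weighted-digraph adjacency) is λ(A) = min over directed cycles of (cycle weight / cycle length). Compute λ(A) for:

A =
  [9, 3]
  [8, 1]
λ(A) = 1

Enumerate directed cycles and compute their means (weight / length). Sample:
  cycle 0 → 0: weight = 9, length = 1, mean = 9/1 ≈ 9.000
  cycle 1 → 1: weight = 1, length = 1, mean = 1/1 ≈ 1.000
  cycle 0 → 1 → 0: weight = 11, length = 2, mean = 11/2 ≈ 5.500
  cycle 1 → 0 → 1: weight = 11, length = 2, mean = 11/2 ≈ 5.500
Minimum mean = 1.000, attained e.g. along the cycle 1 → 1 with weight 1 and length 1. So λ(A) = 1/1 = 1.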